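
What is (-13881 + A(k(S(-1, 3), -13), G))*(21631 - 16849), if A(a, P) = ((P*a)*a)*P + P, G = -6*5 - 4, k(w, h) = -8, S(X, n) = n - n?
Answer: 287249958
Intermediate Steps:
S(X, n) = 0
G = -34 (G = -30 - 4 = -34)
A(a, P) = P + P²*a² (A(a, P) = (P*a²)*P + P = P²*a² + P = P + P²*a²)
(-13881 + A(k(S(-1, 3), -13), G))*(21631 - 16849) = (-13881 - 34*(1 - 34*(-8)²))*(21631 - 16849) = (-13881 - 34*(1 - 34*64))*4782 = (-13881 - 34*(1 - 2176))*4782 = (-13881 - 34*(-2175))*4782 = (-13881 + 73950)*4782 = 60069*4782 = 287249958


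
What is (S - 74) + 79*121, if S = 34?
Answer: 9519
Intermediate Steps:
(S - 74) + 79*121 = (34 - 74) + 79*121 = -40 + 9559 = 9519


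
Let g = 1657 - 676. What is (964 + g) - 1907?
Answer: 38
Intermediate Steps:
g = 981
(964 + g) - 1907 = (964 + 981) - 1907 = 1945 - 1907 = 38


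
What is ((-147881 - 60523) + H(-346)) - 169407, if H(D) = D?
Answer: -378157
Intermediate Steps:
((-147881 - 60523) + H(-346)) - 169407 = ((-147881 - 60523) - 346) - 169407 = (-208404 - 346) - 169407 = -208750 - 169407 = -378157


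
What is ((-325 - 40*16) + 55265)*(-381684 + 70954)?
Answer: -16872639000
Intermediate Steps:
((-325 - 40*16) + 55265)*(-381684 + 70954) = ((-325 - 640) + 55265)*(-310730) = (-965 + 55265)*(-310730) = 54300*(-310730) = -16872639000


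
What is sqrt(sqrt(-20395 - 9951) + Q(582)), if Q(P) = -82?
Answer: sqrt(-82 + I*sqrt(30346)) ≈ 7.4342 + 11.716*I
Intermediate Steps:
sqrt(sqrt(-20395 - 9951) + Q(582)) = sqrt(sqrt(-20395 - 9951) - 82) = sqrt(sqrt(-30346) - 82) = sqrt(I*sqrt(30346) - 82) = sqrt(-82 + I*sqrt(30346))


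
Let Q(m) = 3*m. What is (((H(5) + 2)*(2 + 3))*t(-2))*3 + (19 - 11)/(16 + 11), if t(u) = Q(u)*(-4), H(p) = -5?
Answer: -29152/27 ≈ -1079.7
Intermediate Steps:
t(u) = -12*u (t(u) = (3*u)*(-4) = -12*u)
(((H(5) + 2)*(2 + 3))*t(-2))*3 + (19 - 11)/(16 + 11) = (((-5 + 2)*(2 + 3))*(-12*(-2)))*3 + (19 - 11)/(16 + 11) = (-3*5*24)*3 + 8/27 = -15*24*3 + 8*(1/27) = -360*3 + 8/27 = -1080 + 8/27 = -29152/27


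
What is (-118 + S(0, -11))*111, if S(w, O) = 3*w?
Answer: -13098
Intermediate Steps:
(-118 + S(0, -11))*111 = (-118 + 3*0)*111 = (-118 + 0)*111 = -118*111 = -13098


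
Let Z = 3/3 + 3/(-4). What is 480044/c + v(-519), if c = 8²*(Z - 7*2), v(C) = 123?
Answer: -92951/220 ≈ -422.50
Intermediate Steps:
Z = ¼ (Z = 3*(⅓) + 3*(-¼) = 1 - ¾ = ¼ ≈ 0.25000)
c = -880 (c = 8²*(¼ - 7*2) = 64*(¼ - 14) = 64*(-55/4) = -880)
480044/c + v(-519) = 480044/(-880) + 123 = 480044*(-1/880) + 123 = -120011/220 + 123 = -92951/220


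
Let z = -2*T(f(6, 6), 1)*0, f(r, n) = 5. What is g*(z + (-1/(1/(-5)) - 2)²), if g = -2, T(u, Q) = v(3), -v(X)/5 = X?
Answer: -18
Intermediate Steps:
v(X) = -5*X
T(u, Q) = -15 (T(u, Q) = -5*3 = -15)
z = 0 (z = -2*(-15)*0 = 30*0 = 0)
g*(z + (-1/(1/(-5)) - 2)²) = -2*(0 + (-1/(1/(-5)) - 2)²) = -2*(0 + (-1/(-⅕) - 2)²) = -2*(0 + (-1*(-5) - 2)²) = -2*(0 + (5 - 2)²) = -2*(0 + 3²) = -2*(0 + 9) = -2*9 = -18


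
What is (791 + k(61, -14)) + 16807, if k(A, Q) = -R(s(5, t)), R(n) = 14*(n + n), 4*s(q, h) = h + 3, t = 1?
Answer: 17570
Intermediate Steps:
s(q, h) = ¾ + h/4 (s(q, h) = (h + 3)/4 = (3 + h)/4 = ¾ + h/4)
R(n) = 28*n (R(n) = 14*(2*n) = 28*n)
k(A, Q) = -28 (k(A, Q) = -28*(¾ + (¼)*1) = -28*(¾ + ¼) = -28)
(791 + k(61, -14)) + 16807 = (791 - 28) + 16807 = 763 + 16807 = 17570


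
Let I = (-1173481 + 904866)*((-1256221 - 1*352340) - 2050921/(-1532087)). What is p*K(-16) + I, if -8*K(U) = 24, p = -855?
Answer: 661989139434971045/1532087 ≈ 4.3208e+11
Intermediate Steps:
K(U) = -3 (K(U) = -⅛*24 = -3)
I = 661989135505167890/1532087 (I = -268615*((-1256221 - 352340) - 2050921*(-1/1532087)) = -268615*(-1608561 + 2050921/1532087) = -268615*(-2464453345886/1532087) = 661989135505167890/1532087 ≈ 4.3208e+11)
p*K(-16) + I = -855*(-3) + 661989135505167890/1532087 = 2565 + 661989135505167890/1532087 = 661989139434971045/1532087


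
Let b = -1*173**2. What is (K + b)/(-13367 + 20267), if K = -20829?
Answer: -25379/3450 ≈ -7.3562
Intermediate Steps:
b = -29929 (b = -1*29929 = -29929)
(K + b)/(-13367 + 20267) = (-20829 - 29929)/(-13367 + 20267) = -50758/6900 = -50758*1/6900 = -25379/3450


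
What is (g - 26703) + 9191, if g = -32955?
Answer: -50467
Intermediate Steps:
(g - 26703) + 9191 = (-32955 - 26703) + 9191 = -59658 + 9191 = -50467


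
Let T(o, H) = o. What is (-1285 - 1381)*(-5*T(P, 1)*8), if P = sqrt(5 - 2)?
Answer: 106640*sqrt(3) ≈ 1.8471e+5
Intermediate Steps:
P = sqrt(3) ≈ 1.7320
(-1285 - 1381)*(-5*T(P, 1)*8) = (-1285 - 1381)*(-5*sqrt(3)*8) = -(-106640)*sqrt(3) = 106640*sqrt(3)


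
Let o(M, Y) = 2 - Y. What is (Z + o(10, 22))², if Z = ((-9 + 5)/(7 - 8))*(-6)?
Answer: 1936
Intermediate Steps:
Z = -24 (Z = -4/(-1)*(-6) = -4*(-1)*(-6) = 4*(-6) = -24)
(Z + o(10, 22))² = (-24 + (2 - 1*22))² = (-24 + (2 - 22))² = (-24 - 20)² = (-44)² = 1936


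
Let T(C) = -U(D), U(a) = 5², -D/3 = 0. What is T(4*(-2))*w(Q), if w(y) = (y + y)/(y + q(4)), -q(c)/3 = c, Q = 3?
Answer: 50/3 ≈ 16.667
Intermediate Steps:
D = 0 (D = -3*0 = 0)
q(c) = -3*c
U(a) = 25
T(C) = -25 (T(C) = -1*25 = -25)
w(y) = 2*y/(-12 + y) (w(y) = (y + y)/(y - 3*4) = (2*y)/(y - 12) = (2*y)/(-12 + y) = 2*y/(-12 + y))
T(4*(-2))*w(Q) = -50*3/(-12 + 3) = -50*3/(-9) = -50*3*(-1)/9 = -25*(-⅔) = 50/3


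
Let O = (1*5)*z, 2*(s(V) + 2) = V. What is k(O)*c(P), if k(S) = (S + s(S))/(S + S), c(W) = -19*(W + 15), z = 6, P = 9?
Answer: -1634/5 ≈ -326.80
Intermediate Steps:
s(V) = -2 + V/2
O = 30 (O = (1*5)*6 = 5*6 = 30)
c(W) = -285 - 19*W (c(W) = -19*(15 + W) = -285 - 19*W)
k(S) = (-2 + 3*S/2)/(2*S) (k(S) = (S + (-2 + S/2))/(S + S) = (-2 + 3*S/2)/((2*S)) = (-2 + 3*S/2)*(1/(2*S)) = (-2 + 3*S/2)/(2*S))
k(O)*c(P) = (3/4 - 1/30)*(-285 - 19*9) = (3/4 - 1*1/30)*(-285 - 171) = (3/4 - 1/30)*(-456) = (43/60)*(-456) = -1634/5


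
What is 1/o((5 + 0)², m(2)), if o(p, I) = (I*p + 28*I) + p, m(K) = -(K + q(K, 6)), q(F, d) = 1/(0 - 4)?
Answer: -4/271 ≈ -0.014760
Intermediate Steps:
q(F, d) = -¼ (q(F, d) = 1/(-4) = -¼)
m(K) = ¼ - K (m(K) = -(K - ¼) = -(-¼ + K) = ¼ - K)
o(p, I) = p + 28*I + I*p (o(p, I) = (28*I + I*p) + p = p + 28*I + I*p)
1/o((5 + 0)², m(2)) = 1/((5 + 0)² + 28*(¼ - 1*2) + (¼ - 1*2)*(5 + 0)²) = 1/(5² + 28*(¼ - 2) + (¼ - 2)*5²) = 1/(25 + 28*(-7/4) - 7/4*25) = 1/(25 - 49 - 175/4) = 1/(-271/4) = -4/271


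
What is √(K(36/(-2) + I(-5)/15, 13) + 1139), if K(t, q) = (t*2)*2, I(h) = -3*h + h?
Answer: √9627/3 ≈ 32.706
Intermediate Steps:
I(h) = -2*h
K(t, q) = 4*t (K(t, q) = (2*t)*2 = 4*t)
√(K(36/(-2) + I(-5)/15, 13) + 1139) = √(4*(36/(-2) - 2*(-5)/15) + 1139) = √(4*(36*(-½) + 10*(1/15)) + 1139) = √(4*(-18 + ⅔) + 1139) = √(4*(-52/3) + 1139) = √(-208/3 + 1139) = √(3209/3) = √9627/3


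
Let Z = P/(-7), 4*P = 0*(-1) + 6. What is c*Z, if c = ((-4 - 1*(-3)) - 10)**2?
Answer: -363/14 ≈ -25.929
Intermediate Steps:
P = 3/2 (P = (0*(-1) + 6)/4 = (0 + 6)/4 = (1/4)*6 = 3/2 ≈ 1.5000)
Z = -3/14 (Z = (3/2)/(-7) = (3/2)*(-1/7) = -3/14 ≈ -0.21429)
c = 121 (c = ((-4 + 3) - 10)**2 = (-1 - 10)**2 = (-11)**2 = 121)
c*Z = 121*(-3/14) = -363/14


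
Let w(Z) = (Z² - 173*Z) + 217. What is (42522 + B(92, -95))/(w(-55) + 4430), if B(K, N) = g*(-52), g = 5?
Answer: 2486/1011 ≈ 2.4590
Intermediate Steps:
w(Z) = 217 + Z² - 173*Z
B(K, N) = -260 (B(K, N) = 5*(-52) = -260)
(42522 + B(92, -95))/(w(-55) + 4430) = (42522 - 260)/((217 + (-55)² - 173*(-55)) + 4430) = 42262/((217 + 3025 + 9515) + 4430) = 42262/(12757 + 4430) = 42262/17187 = 42262*(1/17187) = 2486/1011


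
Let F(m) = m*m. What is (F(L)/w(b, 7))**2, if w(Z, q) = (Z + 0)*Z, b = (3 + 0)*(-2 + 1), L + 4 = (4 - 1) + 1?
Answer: 0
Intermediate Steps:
L = 0 (L = -4 + ((4 - 1) + 1) = -4 + (3 + 1) = -4 + 4 = 0)
F(m) = m**2
b = -3 (b = 3*(-1) = -3)
w(Z, q) = Z**2 (w(Z, q) = Z*Z = Z**2)
(F(L)/w(b, 7))**2 = (0**2/((-3)**2))**2 = (0/9)**2 = (0*(1/9))**2 = 0**2 = 0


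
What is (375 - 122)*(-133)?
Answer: -33649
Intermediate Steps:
(375 - 122)*(-133) = 253*(-133) = -33649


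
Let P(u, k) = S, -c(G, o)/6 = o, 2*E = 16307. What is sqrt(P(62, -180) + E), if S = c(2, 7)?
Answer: sqrt(32446)/2 ≈ 90.064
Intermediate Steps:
E = 16307/2 (E = (1/2)*16307 = 16307/2 ≈ 8153.5)
c(G, o) = -6*o
S = -42 (S = -6*7 = -42)
P(u, k) = -42
sqrt(P(62, -180) + E) = sqrt(-42 + 16307/2) = sqrt(16223/2) = sqrt(32446)/2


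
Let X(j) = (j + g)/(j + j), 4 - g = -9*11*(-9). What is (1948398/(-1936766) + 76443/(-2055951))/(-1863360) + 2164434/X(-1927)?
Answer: 859627384406928032183396137/289986831899699145120 ≈ 2.9644e+6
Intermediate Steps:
g = -887 (g = 4 - (-9*11)*(-9) = 4 - (-99)*(-9) = 4 - 1*891 = 4 - 891 = -887)
X(j) = (-887 + j)/(2*j) (X(j) = (j - 887)/(j + j) = (-887 + j)/((2*j)) = (-887 + j)*(1/(2*j)) = (-887 + j)/(2*j))
(1948398/(-1936766) + 76443/(-2055951))/(-1863360) + 2164434/X(-1927) = (1948398/(-1936766) + 76443/(-2055951))/(-1863360) + 2164434/(((1/2)*(-887 - 1927)/(-1927))) = (1948398*(-1/1936766) + 76443*(-1/2055951))*(-1/1863360) + 2164434/(((1/2)*(-1/1927)*(-2814))) = (-974199/968383 - 25481/685317)*(-1/1863360) + 2164434/(1407/1927) = -692310503306/663649332411*(-1/1863360) + 2164434*(1927/1407) = 346155251653/618308810020680480 + 1390288106/469 = 859627384406928032183396137/289986831899699145120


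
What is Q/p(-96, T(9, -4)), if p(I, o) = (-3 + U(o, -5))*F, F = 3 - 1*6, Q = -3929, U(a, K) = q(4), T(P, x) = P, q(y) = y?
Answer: 3929/3 ≈ 1309.7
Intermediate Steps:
U(a, K) = 4
F = -3 (F = 3 - 6 = -3)
p(I, o) = -3 (p(I, o) = (-3 + 4)*(-3) = 1*(-3) = -3)
Q/p(-96, T(9, -4)) = -3929/(-3) = -3929*(-⅓) = 3929/3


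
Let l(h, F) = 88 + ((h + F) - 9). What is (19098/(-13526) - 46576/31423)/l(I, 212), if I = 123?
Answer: -615051715/87980692086 ≈ -0.0069908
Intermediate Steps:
l(h, F) = 79 + F + h (l(h, F) = 88 + ((F + h) - 9) = 88 + (-9 + F + h) = 79 + F + h)
(19098/(-13526) - 46576/31423)/l(I, 212) = (19098/(-13526) - 46576/31423)/(79 + 212 + 123) = (19098*(-1/13526) - 46576*1/31423)/414 = (-9549/6763 - 46576/31423)*(1/414) = -615051715/212513749*1/414 = -615051715/87980692086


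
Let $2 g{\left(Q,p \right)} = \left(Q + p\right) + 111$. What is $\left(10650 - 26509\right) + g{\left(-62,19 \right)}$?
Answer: $-15825$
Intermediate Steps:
$g{\left(Q,p \right)} = \frac{111}{2} + \frac{Q}{2} + \frac{p}{2}$ ($g{\left(Q,p \right)} = \frac{\left(Q + p\right) + 111}{2} = \frac{111 + Q + p}{2} = \frac{111}{2} + \frac{Q}{2} + \frac{p}{2}$)
$\left(10650 - 26509\right) + g{\left(-62,19 \right)} = \left(10650 - 26509\right) + \left(\frac{111}{2} + \frac{1}{2} \left(-62\right) + \frac{1}{2} \cdot 19\right) = -15859 + \left(\frac{111}{2} - 31 + \frac{19}{2}\right) = -15859 + 34 = -15825$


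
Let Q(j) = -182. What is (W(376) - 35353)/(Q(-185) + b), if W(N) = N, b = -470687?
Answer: 34977/470869 ≈ 0.074282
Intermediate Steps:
(W(376) - 35353)/(Q(-185) + b) = (376 - 35353)/(-182 - 470687) = -34977/(-470869) = -34977*(-1/470869) = 34977/470869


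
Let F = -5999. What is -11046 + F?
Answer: -17045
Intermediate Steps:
-11046 + F = -11046 - 5999 = -17045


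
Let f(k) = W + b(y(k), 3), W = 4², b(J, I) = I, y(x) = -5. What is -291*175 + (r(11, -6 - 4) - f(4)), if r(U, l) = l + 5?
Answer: -50949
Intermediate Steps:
W = 16
r(U, l) = 5 + l
f(k) = 19 (f(k) = 16 + 3 = 19)
-291*175 + (r(11, -6 - 4) - f(4)) = -291*175 + ((5 + (-6 - 4)) - 1*19) = -50925 + ((5 - 10) - 19) = -50925 + (-5 - 19) = -50925 - 24 = -50949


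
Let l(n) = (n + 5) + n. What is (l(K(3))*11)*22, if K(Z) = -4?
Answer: -726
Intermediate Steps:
l(n) = 5 + 2*n (l(n) = (5 + n) + n = 5 + 2*n)
(l(K(3))*11)*22 = ((5 + 2*(-4))*11)*22 = ((5 - 8)*11)*22 = -3*11*22 = -33*22 = -726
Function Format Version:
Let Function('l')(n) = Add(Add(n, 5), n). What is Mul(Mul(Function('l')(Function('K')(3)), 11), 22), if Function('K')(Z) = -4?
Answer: -726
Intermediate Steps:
Function('l')(n) = Add(5, Mul(2, n)) (Function('l')(n) = Add(Add(5, n), n) = Add(5, Mul(2, n)))
Mul(Mul(Function('l')(Function('K')(3)), 11), 22) = Mul(Mul(Add(5, Mul(2, -4)), 11), 22) = Mul(Mul(Add(5, -8), 11), 22) = Mul(Mul(-3, 11), 22) = Mul(-33, 22) = -726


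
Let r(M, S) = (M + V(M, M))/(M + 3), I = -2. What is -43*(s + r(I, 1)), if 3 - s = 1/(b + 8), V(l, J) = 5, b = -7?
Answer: -215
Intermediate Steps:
r(M, S) = (5 + M)/(3 + M) (r(M, S) = (M + 5)/(M + 3) = (5 + M)/(3 + M))
s = 2 (s = 3 - 1/(-7 + 8) = 3 - 1/1 = 3 - 1*1 = 3 - 1 = 2)
-43*(s + r(I, 1)) = -43*(2 + (5 - 2)/(3 - 2)) = -43*(2 + 3/1) = -43*(2 + 1*3) = -43*(2 + 3) = -43*5 = -215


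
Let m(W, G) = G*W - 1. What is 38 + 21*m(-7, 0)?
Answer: 17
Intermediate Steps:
m(W, G) = -1 + G*W
38 + 21*m(-7, 0) = 38 + 21*(-1 + 0*(-7)) = 38 + 21*(-1 + 0) = 38 + 21*(-1) = 38 - 21 = 17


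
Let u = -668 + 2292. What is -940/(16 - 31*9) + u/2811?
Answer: 3069452/739293 ≈ 4.1519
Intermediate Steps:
u = 1624
-940/(16 - 31*9) + u/2811 = -940/(16 - 31*9) + 1624/2811 = -940/(16 - 279) + 1624*(1/2811) = -940/(-263) + 1624/2811 = -940*(-1/263) + 1624/2811 = 940/263 + 1624/2811 = 3069452/739293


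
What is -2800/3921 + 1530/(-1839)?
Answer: -3716110/2403573 ≈ -1.5461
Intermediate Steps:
-2800/3921 + 1530/(-1839) = -2800*1/3921 + 1530*(-1/1839) = -2800/3921 - 510/613 = -3716110/2403573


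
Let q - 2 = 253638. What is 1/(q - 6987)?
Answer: 1/246653 ≈ 4.0543e-6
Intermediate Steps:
q = 253640 (q = 2 + 253638 = 253640)
1/(q - 6987) = 1/(253640 - 6987) = 1/246653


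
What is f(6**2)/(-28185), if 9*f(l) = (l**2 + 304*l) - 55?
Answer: -2437/50733 ≈ -0.048036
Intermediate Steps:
f(l) = -55/9 + l**2/9 + 304*l/9 (f(l) = ((l**2 + 304*l) - 55)/9 = (-55 + l**2 + 304*l)/9 = -55/9 + l**2/9 + 304*l/9)
f(6**2)/(-28185) = (-55/9 + (6**2)**2/9 + (304/9)*6**2)/(-28185) = (-55/9 + (1/9)*36**2 + (304/9)*36)*(-1/28185) = (-55/9 + (1/9)*1296 + 1216)*(-1/28185) = (-55/9 + 144 + 1216)*(-1/28185) = (12185/9)*(-1/28185) = -2437/50733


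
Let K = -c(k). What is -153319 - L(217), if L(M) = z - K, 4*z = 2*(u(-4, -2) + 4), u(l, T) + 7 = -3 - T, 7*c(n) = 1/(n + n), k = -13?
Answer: -27903693/182 ≈ -1.5332e+5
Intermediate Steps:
c(n) = 1/(14*n) (c(n) = 1/(7*(n + n)) = 1/(7*((2*n))) = (1/(2*n))/7 = 1/(14*n))
u(l, T) = -10 - T (u(l, T) = -7 + (-3 - T) = -10 - T)
K = 1/182 (K = -1/(14*(-13)) = -(-1)/(14*13) = -1*(-1/182) = 1/182 ≈ 0.0054945)
z = -2 (z = (2*((-10 - 1*(-2)) + 4))/4 = (2*((-10 + 2) + 4))/4 = (2*(-8 + 4))/4 = (2*(-4))/4 = (1/4)*(-8) = -2)
L(M) = -365/182 (L(M) = -2 - 1*1/182 = -2 - 1/182 = -365/182)
-153319 - L(217) = -153319 - 1*(-365/182) = -153319 + 365/182 = -27903693/182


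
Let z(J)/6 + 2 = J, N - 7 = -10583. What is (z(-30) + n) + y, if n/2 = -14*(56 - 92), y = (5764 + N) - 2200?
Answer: -6196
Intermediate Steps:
N = -10576 (N = 7 - 10583 = -10576)
y = -7012 (y = (5764 - 10576) - 2200 = -4812 - 2200 = -7012)
z(J) = -12 + 6*J
n = 1008 (n = 2*(-14*(56 - 92)) = 2*(-14*(-36)) = 2*504 = 1008)
(z(-30) + n) + y = ((-12 + 6*(-30)) + 1008) - 7012 = ((-12 - 180) + 1008) - 7012 = (-192 + 1008) - 7012 = 816 - 7012 = -6196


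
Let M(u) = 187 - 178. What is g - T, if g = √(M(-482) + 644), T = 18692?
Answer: -18692 + √653 ≈ -18666.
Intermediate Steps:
M(u) = 9
g = √653 (g = √(9 + 644) = √653 ≈ 25.554)
g - T = √653 - 1*18692 = √653 - 18692 = -18692 + √653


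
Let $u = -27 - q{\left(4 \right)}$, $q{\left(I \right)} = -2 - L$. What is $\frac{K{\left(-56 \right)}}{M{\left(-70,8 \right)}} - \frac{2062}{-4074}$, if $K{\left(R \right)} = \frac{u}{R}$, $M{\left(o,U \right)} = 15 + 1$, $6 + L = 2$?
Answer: $\frac{140407}{260736} \approx 0.5385$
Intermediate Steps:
$L = -4$ ($L = -6 + 2 = -4$)
$M{\left(o,U \right)} = 16$
$q{\left(I \right)} = 2$ ($q{\left(I \right)} = -2 - -4 = -2 + 4 = 2$)
$u = -29$ ($u = -27 - 2 = -29$)
$K{\left(R \right)} = - \frac{29}{R}$
$\frac{K{\left(-56 \right)}}{M{\left(-70,8 \right)}} - \frac{2062}{-4074} = \frac{\left(-29\right) \frac{1}{-56}}{16} - \frac{2062}{-4074} = \left(-29\right) \left(- \frac{1}{56}\right) \frac{1}{16} - - \frac{1031}{2037} = \frac{29}{56} \cdot \frac{1}{16} + \frac{1031}{2037} = \frac{29}{896} + \frac{1031}{2037} = \frac{140407}{260736}$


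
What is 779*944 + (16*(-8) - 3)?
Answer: 735245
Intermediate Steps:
779*944 + (16*(-8) - 3) = 735376 + (-128 - 3) = 735376 - 131 = 735245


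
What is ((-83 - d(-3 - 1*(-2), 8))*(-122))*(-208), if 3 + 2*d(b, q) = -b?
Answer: -2080832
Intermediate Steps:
d(b, q) = -3/2 - b/2 (d(b, q) = -3/2 + (-b)/2 = -3/2 - b/2)
((-83 - d(-3 - 1*(-2), 8))*(-122))*(-208) = ((-83 - (-3/2 - (-3 - 1*(-2))/2))*(-122))*(-208) = ((-83 - (-3/2 - (-3 + 2)/2))*(-122))*(-208) = ((-83 - (-3/2 - ½*(-1)))*(-122))*(-208) = ((-83 - (-3/2 + ½))*(-122))*(-208) = ((-83 - 1*(-1))*(-122))*(-208) = ((-83 + 1)*(-122))*(-208) = -82*(-122)*(-208) = 10004*(-208) = -2080832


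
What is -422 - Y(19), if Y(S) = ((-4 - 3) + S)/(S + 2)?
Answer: -2958/7 ≈ -422.57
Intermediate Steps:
Y(S) = (-7 + S)/(2 + S)
-422 - Y(19) = -422 - (-7 + 19)/(2 + 19) = -422 - 12/21 = -422 - 1*4/7 = -422 - 4/7 = -2958/7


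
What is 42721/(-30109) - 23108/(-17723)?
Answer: -61385511/533621807 ≈ -0.11504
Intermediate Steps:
42721/(-30109) - 23108/(-17723) = 42721*(-1/30109) - 23108*(-1/17723) = -42721/30109 + 23108/17723 = -61385511/533621807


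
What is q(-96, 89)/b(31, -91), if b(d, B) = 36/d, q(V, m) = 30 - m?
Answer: -1829/36 ≈ -50.806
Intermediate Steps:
q(-96, 89)/b(31, -91) = (30 - 1*89)/((36/31)) = (30 - 89)/((36*(1/31))) = -59/36/31 = -59*31/36 = -1829/36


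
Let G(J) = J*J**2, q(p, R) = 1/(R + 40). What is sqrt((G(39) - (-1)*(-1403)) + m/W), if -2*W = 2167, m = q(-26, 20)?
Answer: sqrt(244770396526590)/65010 ≈ 240.66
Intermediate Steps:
q(p, R) = 1/(40 + R)
G(J) = J**3
m = 1/60 (m = 1/(40 + 20) = 1/60 ≈ 0.016667)
W = -2167/2 (W = -1/2*2167 = -2167/2 ≈ -1083.5)
sqrt((G(39) - (-1)*(-1403)) + m/W) = sqrt((39**3 - (-1)*(-1403)) + 1/(60*(-2167/2))) = sqrt((59319 - 1*1403) + (1/60)*(-2/2167)) = sqrt((59319 - 1403) - 1/65010) = sqrt(57916 - 1/65010) = sqrt(3765119159/65010) = sqrt(244770396526590)/65010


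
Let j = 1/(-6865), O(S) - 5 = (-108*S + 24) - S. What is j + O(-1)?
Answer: 947369/6865 ≈ 138.00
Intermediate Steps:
O(S) = 29 - 109*S (O(S) = 5 + ((-108*S + 24) - S) = 5 + ((24 - 108*S) - S) = 5 + (24 - 109*S) = 29 - 109*S)
j = -1/6865 ≈ -0.00014567
j + O(-1) = -1/6865 + (29 - 109*(-1)) = -1/6865 + (29 + 109) = -1/6865 + 138 = 947369/6865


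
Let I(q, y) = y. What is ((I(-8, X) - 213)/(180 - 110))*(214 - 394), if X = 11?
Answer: 3636/7 ≈ 519.43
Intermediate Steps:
((I(-8, X) - 213)/(180 - 110))*(214 - 394) = ((11 - 213)/(180 - 110))*(214 - 394) = -202/70*(-180) = -202*1/70*(-180) = -101/35*(-180) = 3636/7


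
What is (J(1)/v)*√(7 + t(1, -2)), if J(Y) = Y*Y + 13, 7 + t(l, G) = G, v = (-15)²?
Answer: 14*I*√2/225 ≈ 0.087996*I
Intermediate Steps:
v = 225
t(l, G) = -7 + G
J(Y) = 13 + Y² (J(Y) = Y² + 13 = 13 + Y²)
(J(1)/v)*√(7 + t(1, -2)) = ((13 + 1²)/225)*√(7 + (-7 - 2)) = ((13 + 1)*(1/225))*√(7 - 9) = (14*(1/225))*√(-2) = 14*(I*√2)/225 = 14*I*√2/225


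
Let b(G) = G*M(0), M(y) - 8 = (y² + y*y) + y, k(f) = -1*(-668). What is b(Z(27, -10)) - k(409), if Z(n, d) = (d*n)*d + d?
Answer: 20852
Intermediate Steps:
k(f) = 668
M(y) = 8 + y + 2*y² (M(y) = 8 + ((y² + y*y) + y) = 8 + ((y² + y²) + y) = 8 + (2*y² + y) = 8 + (y + 2*y²) = 8 + y + 2*y²)
Z(n, d) = d + n*d² (Z(n, d) = n*d² + d = d + n*d²)
b(G) = 8*G (b(G) = G*(8 + 0 + 2*0²) = G*(8 + 0 + 2*0) = G*(8 + 0 + 0) = G*8 = 8*G)
b(Z(27, -10)) - k(409) = 8*(-10*(1 - 10*27)) - 1*668 = 8*(-10*(1 - 270)) - 668 = 8*(-10*(-269)) - 668 = 8*2690 - 668 = 21520 - 668 = 20852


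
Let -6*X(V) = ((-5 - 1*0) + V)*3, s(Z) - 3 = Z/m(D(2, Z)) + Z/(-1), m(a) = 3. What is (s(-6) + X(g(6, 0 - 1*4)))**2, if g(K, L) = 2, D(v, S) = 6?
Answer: 289/4 ≈ 72.250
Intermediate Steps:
s(Z) = 3 - 2*Z/3 (s(Z) = 3 + (Z/3 + Z/(-1)) = 3 + (Z*(1/3) + Z*(-1)) = 3 + (Z/3 - Z) = 3 - 2*Z/3)
X(V) = 5/2 - V/2 (X(V) = -((-5 - 1*0) + V)*3/6 = -((-5 + 0) + V)*3/6 = -(-5 + V)*3/6 = -(-15 + 3*V)/6 = 5/2 - V/2)
(s(-6) + X(g(6, 0 - 1*4)))**2 = ((3 - 2/3*(-6)) + (5/2 - 1/2*2))**2 = ((3 + 4) + (5/2 - 1))**2 = (7 + 3/2)**2 = (17/2)**2 = 289/4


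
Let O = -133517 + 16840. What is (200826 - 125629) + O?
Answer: -41480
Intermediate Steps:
O = -116677
(200826 - 125629) + O = (200826 - 125629) - 116677 = 75197 - 116677 = -41480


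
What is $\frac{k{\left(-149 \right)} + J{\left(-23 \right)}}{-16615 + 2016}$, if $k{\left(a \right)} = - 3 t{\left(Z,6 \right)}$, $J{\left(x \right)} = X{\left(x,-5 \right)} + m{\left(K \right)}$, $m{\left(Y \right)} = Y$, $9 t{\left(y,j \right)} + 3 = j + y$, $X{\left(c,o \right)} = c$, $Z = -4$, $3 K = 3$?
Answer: $\frac{5}{3369} \approx 0.0014841$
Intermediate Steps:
$K = 1$ ($K = \frac{1}{3} \cdot 3 = 1$)
$t{\left(y,j \right)} = - \frac{1}{3} + \frac{j}{9} + \frac{y}{9}$ ($t{\left(y,j \right)} = - \frac{1}{3} + \frac{j + y}{9} = - \frac{1}{3} + \left(\frac{j}{9} + \frac{y}{9}\right) = - \frac{1}{3} + \frac{j}{9} + \frac{y}{9}$)
$J{\left(x \right)} = 1 + x$ ($J{\left(x \right)} = x + 1 = 1 + x$)
$k{\left(a \right)} = \frac{1}{3}$ ($k{\left(a \right)} = - 3 \left(- \frac{1}{3} + \frac{1}{9} \cdot 6 + \frac{1}{9} \left(-4\right)\right) = - 3 \left(- \frac{1}{3} + \frac{2}{3} - \frac{4}{9}\right) = \left(-3\right) \left(- \frac{1}{9}\right) = \frac{1}{3}$)
$\frac{k{\left(-149 \right)} + J{\left(-23 \right)}}{-16615 + 2016} = \frac{\frac{1}{3} + \left(1 - 23\right)}{-16615 + 2016} = \frac{\frac{1}{3} - 22}{-14599} = \left(- \frac{65}{3}\right) \left(- \frac{1}{14599}\right) = \frac{5}{3369}$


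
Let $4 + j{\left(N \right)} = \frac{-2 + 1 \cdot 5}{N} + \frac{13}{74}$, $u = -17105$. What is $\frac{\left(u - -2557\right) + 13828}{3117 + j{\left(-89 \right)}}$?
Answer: $- \frac{4741920}{20503153} \approx -0.23128$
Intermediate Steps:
$j{\left(N \right)} = - \frac{283}{74} + \frac{3}{N}$ ($j{\left(N \right)} = -4 + \left(\frac{-2 + 1 \cdot 5}{N} + \frac{13}{74}\right) = -4 + \left(\frac{-2 + 5}{N} + 13 \cdot \frac{1}{74}\right) = -4 + \left(\frac{3}{N} + \frac{13}{74}\right) = -4 + \left(\frac{13}{74} + \frac{3}{N}\right) = - \frac{283}{74} + \frac{3}{N}$)
$\frac{\left(u - -2557\right) + 13828}{3117 + j{\left(-89 \right)}} = \frac{\left(-17105 - -2557\right) + 13828}{3117 - \left(\frac{283}{74} - \frac{3}{-89}\right)} = \frac{\left(-17105 + 2557\right) + 13828}{3117 + \left(- \frac{283}{74} + 3 \left(- \frac{1}{89}\right)\right)} = \frac{-14548 + 13828}{3117 - \frac{25409}{6586}} = - \frac{720}{3117 - \frac{25409}{6586}} = - \frac{720}{\frac{20503153}{6586}} = \left(-720\right) \frac{6586}{20503153} = - \frac{4741920}{20503153}$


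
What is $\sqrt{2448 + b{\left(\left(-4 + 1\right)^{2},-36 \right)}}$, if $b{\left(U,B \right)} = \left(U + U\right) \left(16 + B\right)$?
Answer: $6 \sqrt{58} \approx 45.695$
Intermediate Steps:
$b{\left(U,B \right)} = 2 U \left(16 + B\right)$
$\sqrt{2448 + b{\left(\left(-4 + 1\right)^{2},-36 \right)}} = \sqrt{2448 + 2 \left(-4 + 1\right)^{2} \left(16 - 36\right)} = \sqrt{2448 + 2 \left(-3\right)^{2} \left(-20\right)} = \sqrt{2448 + 2 \cdot 9 \left(-20\right)} = \sqrt{2448 - 360} = \sqrt{2088} = 6 \sqrt{58}$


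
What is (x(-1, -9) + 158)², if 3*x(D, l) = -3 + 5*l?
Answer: 20164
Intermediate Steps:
x(D, l) = -1 + 5*l/3 (x(D, l) = (-3 + 5*l)/3 = -1 + 5*l/3)
(x(-1, -9) + 158)² = ((-1 + (5/3)*(-9)) + 158)² = ((-1 - 15) + 158)² = (-16 + 158)² = 142² = 20164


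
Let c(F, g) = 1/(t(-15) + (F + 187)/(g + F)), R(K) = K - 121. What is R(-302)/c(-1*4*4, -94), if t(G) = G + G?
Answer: 1468233/110 ≈ 13348.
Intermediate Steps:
t(G) = 2*G
R(K) = -121 + K
c(F, g) = 1/(-30 + (187 + F)/(F + g)) (c(F, g) = 1/(2*(-15) + (F + 187)/(g + F)) = 1/(-30 + (187 + F)/(F + g)))
R(-302)/c(-1*4*4, -94) = (-121 - 302)/(((-(-1*4)*4 - 1*(-94))/(-187 + 29*(-1*4*4) + 30*(-94)))) = -423*(-187 + 29*(-4*4) - 2820)/(-(-4)*4 + 94) = -423*(-187 + 29*(-16) - 2820)/(-1*(-16) + 94) = -423*(-187 - 464 - 2820)/(16 + 94) = -423/(110/(-3471)) = -423/((-1/3471*110)) = -423/(-110/3471) = -423*(-3471/110) = 1468233/110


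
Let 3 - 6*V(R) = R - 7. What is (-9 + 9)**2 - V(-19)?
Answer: -29/6 ≈ -4.8333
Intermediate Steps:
V(R) = 5/3 - R/6 (V(R) = 1/2 - (R - 7)/6 = 1/2 - (-7 + R)/6 = 1/2 + (7/6 - R/6) = 5/3 - R/6)
(-9 + 9)**2 - V(-19) = (-9 + 9)**2 - (5/3 - 1/6*(-19)) = 0**2 - (5/3 + 19/6) = 0 - 1*29/6 = 0 - 29/6 = -29/6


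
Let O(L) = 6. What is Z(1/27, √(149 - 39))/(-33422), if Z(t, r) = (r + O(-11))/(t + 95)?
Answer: -81/42880426 - 27*√110/85760852 ≈ -5.1909e-6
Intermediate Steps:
Z(t, r) = (6 + r)/(95 + t) (Z(t, r) = (r + 6)/(t + 95) = (6 + r)/(95 + t))
Z(1/27, √(149 - 39))/(-33422) = ((6 + √(149 - 39))/(95 + 1/27))/(-33422) = ((6 + √110)/(95 + 1/27))*(-1/33422) = ((6 + √110)/(2566/27))*(-1/33422) = (27*(6 + √110)/2566)*(-1/33422) = (81/1283 + 27*√110/2566)*(-1/33422) = -81/42880426 - 27*√110/85760852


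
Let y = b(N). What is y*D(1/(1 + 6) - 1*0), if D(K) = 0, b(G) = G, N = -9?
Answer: 0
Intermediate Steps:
y = -9
y*D(1/(1 + 6) - 1*0) = -9*0 = 0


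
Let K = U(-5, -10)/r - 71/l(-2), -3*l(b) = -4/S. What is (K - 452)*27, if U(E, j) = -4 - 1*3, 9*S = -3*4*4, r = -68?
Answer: -308259/68 ≈ -4533.2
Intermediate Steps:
S = -16/3 (S = (-3*4*4)/9 = (-12*4)/9 = (⅑)*(-48) = -16/3 ≈ -5.3333)
U(E, j) = -7 (U(E, j) = -4 - 3 = -7)
l(b) = -¼ (l(b) = -(-4)/(3*(-16/3)) = -(-4)*(-3)/(3*16) = -⅓*¾ = -¼)
K = 19319/68 (K = -7/(-68) - 71/(-¼) = -7*(-1/68) - 71*(-4) = 7/68 + 284 = 19319/68 ≈ 284.10)
(K - 452)*27 = (19319/68 - 452)*27 = -11417/68*27 = -308259/68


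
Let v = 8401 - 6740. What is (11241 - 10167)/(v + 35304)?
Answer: 1074/36965 ≈ 0.029055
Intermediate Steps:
v = 1661
(11241 - 10167)/(v + 35304) = (11241 - 10167)/(1661 + 35304) = 1074/36965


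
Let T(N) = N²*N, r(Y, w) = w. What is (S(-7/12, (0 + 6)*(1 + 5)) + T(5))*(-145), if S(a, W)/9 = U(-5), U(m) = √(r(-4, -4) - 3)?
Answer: -18125 - 1305*I*√7 ≈ -18125.0 - 3452.7*I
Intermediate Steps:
T(N) = N³
U(m) = I*√7 (U(m) = √(-4 - 3) = √(-7) = I*√7)
S(a, W) = 9*I*√7 (S(a, W) = 9*(I*√7) = 9*I*√7)
(S(-7/12, (0 + 6)*(1 + 5)) + T(5))*(-145) = (9*I*√7 + 5³)*(-145) = (9*I*√7 + 125)*(-145) = (125 + 9*I*√7)*(-145) = -18125 - 1305*I*√7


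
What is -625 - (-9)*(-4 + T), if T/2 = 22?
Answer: -265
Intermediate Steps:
T = 44 (T = 2*22 = 44)
-625 - (-9)*(-4 + T) = -625 - (-9)*(-4 + 44) = -625 - (-9)*40 = -625 - 1*(-360) = -625 + 360 = -265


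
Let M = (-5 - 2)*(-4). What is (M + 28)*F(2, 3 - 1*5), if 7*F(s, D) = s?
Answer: 16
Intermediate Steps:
F(s, D) = s/7
M = 28 (M = -7*(-4) = 28)
(M + 28)*F(2, 3 - 1*5) = (28 + 28)*((⅐)*2) = 56*(2/7) = 16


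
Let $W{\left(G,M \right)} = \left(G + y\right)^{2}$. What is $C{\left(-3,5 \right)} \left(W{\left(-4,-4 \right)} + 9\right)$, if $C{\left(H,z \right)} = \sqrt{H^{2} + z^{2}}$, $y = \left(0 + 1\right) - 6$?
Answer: $90 \sqrt{34} \approx 524.79$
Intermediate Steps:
$y = -5$ ($y = 1 - 6 = -5$)
$W{\left(G,M \right)} = \left(-5 + G\right)^{2}$ ($W{\left(G,M \right)} = \left(G - 5\right)^{2} = \left(-5 + G\right)^{2}$)
$C{\left(-3,5 \right)} \left(W{\left(-4,-4 \right)} + 9\right) = \sqrt{\left(-3\right)^{2} + 5^{2}} \left(\left(-5 - 4\right)^{2} + 9\right) = \sqrt{9 + 25} \left(\left(-9\right)^{2} + 9\right) = \sqrt{34} \left(81 + 9\right) = \sqrt{34} \cdot 90 = 90 \sqrt{34}$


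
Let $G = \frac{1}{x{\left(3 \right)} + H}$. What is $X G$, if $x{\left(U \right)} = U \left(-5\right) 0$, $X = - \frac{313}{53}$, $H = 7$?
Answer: $- \frac{313}{371} \approx -0.84367$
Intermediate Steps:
$X = - \frac{313}{53}$ ($X = \left(-313\right) \frac{1}{53} = - \frac{313}{53} \approx -5.9057$)
$x{\left(U \right)} = 0$ ($x{\left(U \right)} = - 5 U 0 = 0$)
$G = \frac{1}{7}$ ($G = \frac{1}{0 + 7} = \frac{1}{7} \approx 0.14286$)
$X G = \left(- \frac{313}{53}\right) \frac{1}{7} = - \frac{313}{371}$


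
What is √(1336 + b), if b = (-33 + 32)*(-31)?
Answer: √1367 ≈ 36.973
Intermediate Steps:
b = 31 (b = -1*(-31) = 31)
√(1336 + b) = √(1336 + 31) = √1367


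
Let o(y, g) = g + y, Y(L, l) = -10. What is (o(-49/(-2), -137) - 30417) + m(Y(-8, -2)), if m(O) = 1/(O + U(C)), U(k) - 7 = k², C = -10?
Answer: -5922721/194 ≈ -30530.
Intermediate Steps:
U(k) = 7 + k²
m(O) = 1/(107 + O) (m(O) = 1/(O + (7 + (-10)²)) = 1/(O + (7 + 100)) = 1/(O + 107) = 1/(107 + O))
(o(-49/(-2), -137) - 30417) + m(Y(-8, -2)) = ((-137 - 49/(-2)) - 30417) + 1/(107 - 10) = ((-137 - 49*(-½)) - 30417) + 1/97 = ((-137 + 49/2) - 30417) + 1/97 = (-225/2 - 30417) + 1/97 = -61059/2 + 1/97 = -5922721/194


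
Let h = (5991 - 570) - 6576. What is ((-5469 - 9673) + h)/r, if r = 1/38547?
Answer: -628200459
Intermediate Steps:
r = 1/38547 ≈ 2.5942e-5
h = -1155 (h = 5421 - 6576 = -1155)
((-5469 - 9673) + h)/r = ((-5469 - 9673) - 1155)/(1/38547) = (-15142 - 1155)*38547 = -16297*38547 = -628200459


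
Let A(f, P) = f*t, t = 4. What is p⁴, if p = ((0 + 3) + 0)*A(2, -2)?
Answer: 331776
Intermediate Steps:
A(f, P) = 4*f (A(f, P) = f*4 = 4*f)
p = 24 (p = ((0 + 3) + 0)*(4*2) = (3 + 0)*8 = 3*8 = 24)
p⁴ = 24⁴ = 331776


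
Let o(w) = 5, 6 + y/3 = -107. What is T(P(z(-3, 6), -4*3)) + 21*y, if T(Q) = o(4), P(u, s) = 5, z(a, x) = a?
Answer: -7114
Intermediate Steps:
y = -339 (y = -18 + 3*(-107) = -18 - 321 = -339)
T(Q) = 5
T(P(z(-3, 6), -4*3)) + 21*y = 5 + 21*(-339) = 5 - 7119 = -7114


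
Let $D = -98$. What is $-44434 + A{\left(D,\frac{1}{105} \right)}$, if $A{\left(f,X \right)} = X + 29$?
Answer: $- \frac{4662524}{105} \approx -44405.0$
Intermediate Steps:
$A{\left(f,X \right)} = 29 + X$
$-44434 + A{\left(D,\frac{1}{105} \right)} = -44434 + \left(29 + \frac{1}{105}\right) = -44434 + \frac{3046}{105} = - \frac{4662524}{105}$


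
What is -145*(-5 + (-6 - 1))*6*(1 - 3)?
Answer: -20880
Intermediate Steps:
-145*(-5 + (-6 - 1))*6*(1 - 3) = -145*(-5 - 7)*6*(-2) = -(-1740)*(-12) = -145*144 = -20880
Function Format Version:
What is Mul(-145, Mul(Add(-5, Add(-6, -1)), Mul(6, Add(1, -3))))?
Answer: -20880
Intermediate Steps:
Mul(-145, Mul(Add(-5, Add(-6, -1)), Mul(6, Add(1, -3)))) = Mul(-145, Mul(Add(-5, -7), Mul(6, -2))) = Mul(-145, Mul(-12, -12)) = Mul(-145, 144) = -20880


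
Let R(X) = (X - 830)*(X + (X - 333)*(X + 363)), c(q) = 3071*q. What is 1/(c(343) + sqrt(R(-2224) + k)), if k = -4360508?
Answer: 1053353/1124082805179 - I*sqrt(14530262570)/1124082805179 ≈ 9.3708e-7 - 1.0724e-7*I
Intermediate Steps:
R(X) = (-830 + X)*(X + (-333 + X)*(363 + X))
1/(c(343) + sqrt(R(-2224) + k)) = 1/(3071*343 + sqrt((100329570 + (-2224)**3 - 146609*(-2224) - 799*(-2224)**2) - 4360508)) = 1/(1053353 + sqrt((100329570 - 11000295424 + 326058416 - 799*4946176) - 4360508)) = 1/(1053353 + sqrt((100329570 - 11000295424 + 326058416 - 3951994624) - 4360508)) = 1/(1053353 + sqrt(-14525902062 - 4360508)) = 1/(1053353 + sqrt(-14530262570)) = 1/(1053353 + I*sqrt(14530262570))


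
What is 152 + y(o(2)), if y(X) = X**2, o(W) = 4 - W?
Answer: 156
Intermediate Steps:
152 + y(o(2)) = 152 + (4 - 1*2)**2 = 152 + (4 - 2)**2 = 152 + 2**2 = 152 + 4 = 156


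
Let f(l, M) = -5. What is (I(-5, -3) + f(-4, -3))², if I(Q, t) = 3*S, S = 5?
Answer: 100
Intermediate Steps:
I(Q, t) = 15 (I(Q, t) = 3*5 = 15)
(I(-5, -3) + f(-4, -3))² = (15 - 5)² = 10² = 100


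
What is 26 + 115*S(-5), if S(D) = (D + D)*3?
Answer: -3424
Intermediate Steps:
S(D) = 6*D (S(D) = (2*D)*3 = 6*D)
26 + 115*S(-5) = 26 + 115*(6*(-5)) = 26 + 115*(-30) = 26 - 3450 = -3424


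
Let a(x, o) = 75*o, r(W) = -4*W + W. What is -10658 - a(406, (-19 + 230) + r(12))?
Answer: -23783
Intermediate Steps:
r(W) = -3*W
-10658 - a(406, (-19 + 230) + r(12)) = -10658 - 75*((-19 + 230) - 3*12) = -10658 - 75*(211 - 36) = -10658 - 75*175 = -10658 - 1*13125 = -10658 - 13125 = -23783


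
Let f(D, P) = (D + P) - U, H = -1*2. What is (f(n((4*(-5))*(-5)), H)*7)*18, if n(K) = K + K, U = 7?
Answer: 24066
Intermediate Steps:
H = -2
n(K) = 2*K
f(D, P) = -7 + D + P (f(D, P) = (D + P) - 1*7 = (D + P) - 7 = -7 + D + P)
(f(n((4*(-5))*(-5)), H)*7)*18 = ((-7 + 2*((4*(-5))*(-5)) - 2)*7)*18 = ((-7 + 2*(-20*(-5)) - 2)*7)*18 = ((-7 + 2*100 - 2)*7)*18 = ((-7 + 200 - 2)*7)*18 = (191*7)*18 = 1337*18 = 24066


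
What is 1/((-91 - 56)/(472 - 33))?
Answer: -439/147 ≈ -2.9864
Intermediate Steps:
1/((-91 - 56)/(472 - 33)) = 1/(-147/439) = -439/147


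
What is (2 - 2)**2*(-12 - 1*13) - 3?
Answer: -3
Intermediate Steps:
(2 - 2)**2*(-12 - 1*13) - 3 = 0**2*(-12 - 13) - 3 = 0*(-25) - 3 = 0 - 3 = -3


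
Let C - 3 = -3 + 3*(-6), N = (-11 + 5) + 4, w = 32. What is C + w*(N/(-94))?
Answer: -814/47 ≈ -17.319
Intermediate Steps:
N = -2 (N = -6 + 4 = -2)
C = -18 (C = 3 + (-3 + 3*(-6)) = 3 + (-3 - 18) = 3 - 21 = -18)
C + w*(N/(-94)) = -18 + 32*(-2/(-94)) = -18 + 32*(-2*(-1/94)) = -18 + 32*(1/47) = -18 + 32/47 = -814/47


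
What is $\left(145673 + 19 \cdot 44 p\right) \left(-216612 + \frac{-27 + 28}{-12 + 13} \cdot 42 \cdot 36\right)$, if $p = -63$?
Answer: $-20005375500$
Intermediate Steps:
$\left(145673 + 19 \cdot 44 p\right) \left(-216612 + \frac{-27 + 28}{-12 + 13} \cdot 42 \cdot 36\right) = \left(145673 + 19 \cdot 44 \left(-63\right)\right) \left(-216612 + \frac{-27 + 28}{-12 + 13} \cdot 42 \cdot 36\right) = \left(145673 + 836 \left(-63\right)\right) \left(-216612 + 1 \cdot 1^{-1} \cdot 42 \cdot 36\right) = \left(145673 - 52668\right) \left(-216612 + 1 \cdot 1 \cdot 42 \cdot 36\right) = 93005 \left(-216612 + 1 \cdot 42 \cdot 36\right) = 93005 \left(-216612 + 42 \cdot 36\right) = 93005 \left(-216612 + 1512\right) = 93005 \left(-215100\right) = -20005375500$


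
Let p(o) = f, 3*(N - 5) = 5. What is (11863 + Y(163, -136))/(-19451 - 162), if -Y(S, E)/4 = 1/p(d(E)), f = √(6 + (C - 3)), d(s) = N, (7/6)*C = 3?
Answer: -11863/19613 + 4*√273/764907 ≈ -0.60477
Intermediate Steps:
C = 18/7 (C = (6/7)*3 = 18/7 ≈ 2.5714)
N = 20/3 (N = 5 + (⅓)*5 = 5 + 5/3 = 20/3 ≈ 6.6667)
d(s) = 20/3
f = √273/7 (f = √(6 + (18/7 - 3)) = √(6 - 3/7) = √(39/7) = √273/7 ≈ 2.3604)
p(o) = √273/7
Y(S, E) = -4*√273/39
(11863 + Y(163, -136))/(-19451 - 162) = (11863 - 4*√273/39)/(-19451 - 162) = (11863 - 4*√273/39)/(-19613) = (11863 - 4*√273/39)*(-1/19613) = -11863/19613 + 4*√273/764907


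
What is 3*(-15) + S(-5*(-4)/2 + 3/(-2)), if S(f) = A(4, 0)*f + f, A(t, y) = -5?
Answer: -79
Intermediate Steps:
S(f) = -4*f (S(f) = -5*f + f = -4*f)
3*(-15) + S(-5*(-4)/2 + 3/(-2)) = 3*(-15) - 4*(-5*(-4)/2 + 3/(-2)) = -45 - 4*(20*(½) + 3*(-½)) = -45 - 4*(10 - 3/2) = -45 - 4*17/2 = -45 - 34 = -79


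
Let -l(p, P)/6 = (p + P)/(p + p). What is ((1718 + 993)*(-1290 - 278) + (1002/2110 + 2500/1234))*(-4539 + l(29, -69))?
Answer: 363894108389474643/18877115 ≈ 1.9277e+10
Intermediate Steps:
l(p, P) = -3*(P + p)/p (l(p, P) = -6*(p + P)/(p + p) = -6*(P + p)/(2*p) = -6*(P + p)*1/(2*p) = -3*(P + p)/p)
((1718 + 993)*(-1290 - 278) + (1002/2110 + 2500/1234))*(-4539 + l(29, -69)) = ((1718 + 993)*(-1290 - 278) + (1002/2110 + 2500/1234))*(-4539 + (-3 - 3*(-69)/29)) = (2711*(-1568) + (1002*(1/2110) + 2500*(1/1234)))*(-4539 + (-3 - 3*(-69)*1/29)) = (-4250848 + (501/1055 + 1250/617))*(-4539 + (-3 + 207/29)) = (-4250848 + 1627867/650935)*(-4539 + 120/29) = -2767024115013/650935*(-131511/29) = 363894108389474643/18877115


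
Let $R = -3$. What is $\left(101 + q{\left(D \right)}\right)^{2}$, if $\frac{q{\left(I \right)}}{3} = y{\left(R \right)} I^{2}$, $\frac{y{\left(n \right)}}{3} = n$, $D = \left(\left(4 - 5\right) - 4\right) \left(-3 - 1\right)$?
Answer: $114468601$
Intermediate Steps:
$D = 20$ ($D = \left(-1 - 4\right) \left(-4\right) = \left(-5\right) \left(-4\right) = 20$)
$y{\left(n \right)} = 3 n$
$q{\left(I \right)} = - 27 I^{2}$ ($q{\left(I \right)} = 3 \cdot 3 \left(-3\right) I^{2} = 3 \left(- 9 I^{2}\right) = - 27 I^{2}$)
$\left(101 + q{\left(D \right)}\right)^{2} = \left(101 - 27 \cdot 20^{2}\right)^{2} = \left(101 - 10800\right)^{2} = \left(-10699\right)^{2} = 114468601$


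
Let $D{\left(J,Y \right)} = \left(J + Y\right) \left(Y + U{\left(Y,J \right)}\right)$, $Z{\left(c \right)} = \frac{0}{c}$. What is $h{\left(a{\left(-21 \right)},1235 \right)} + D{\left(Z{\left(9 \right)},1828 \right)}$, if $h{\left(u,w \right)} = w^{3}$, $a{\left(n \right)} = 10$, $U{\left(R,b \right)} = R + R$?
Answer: $1893677627$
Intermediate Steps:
$Z{\left(c \right)} = 0$
$U{\left(R,b \right)} = 2 R$
$D{\left(J,Y \right)} = 3 Y \left(J + Y\right)$ ($D{\left(J,Y \right)} = \left(J + Y\right) \left(Y + 2 Y\right) = \left(J + Y\right) 3 Y = 3 Y \left(J + Y\right)$)
$h{\left(a{\left(-21 \right)},1235 \right)} + D{\left(Z{\left(9 \right)},1828 \right)} = 1235^{3} + 3 \cdot 1828 \left(0 + 1828\right) = 1883652875 + 3 \cdot 1828 \cdot 1828 = 1883652875 + 10024752 = 1893677627$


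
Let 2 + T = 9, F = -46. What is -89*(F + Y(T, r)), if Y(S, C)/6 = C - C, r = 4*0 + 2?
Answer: 4094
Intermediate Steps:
T = 7 (T = -2 + 9 = 7)
r = 2 (r = 0 + 2 = 2)
Y(S, C) = 0 (Y(S, C) = 6*(C - C) = 6*0 = 0)
-89*(F + Y(T, r)) = -89*(-46 + 0) = -89*(-46) = 4094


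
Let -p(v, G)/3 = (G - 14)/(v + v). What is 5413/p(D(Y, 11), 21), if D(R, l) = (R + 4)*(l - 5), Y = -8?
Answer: 86608/7 ≈ 12373.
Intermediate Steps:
D(R, l) = (-5 + l)*(4 + R) (D(R, l) = (4 + R)*(-5 + l) = (-5 + l)*(4 + R))
p(v, G) = -3*(-14 + G)/(2*v) (p(v, G) = -3*(G - 14)/(v + v) = -3*(-14 + G)/(2*v))
5413/p(D(Y, 11), 21) = 5413/((3*(14 - 1*21)/(2*(-20 - 5*(-8) + 4*11 - 8*11)))) = 5413/((3*(14 - 21)/(2*(-20 + 40 + 44 - 88)))) = 5413/(((3/2)*(-7)/(-24))) = 5413/(((3/2)*(-1/24)*(-7))) = 5413/(7/16) = 5413*(16/7) = 86608/7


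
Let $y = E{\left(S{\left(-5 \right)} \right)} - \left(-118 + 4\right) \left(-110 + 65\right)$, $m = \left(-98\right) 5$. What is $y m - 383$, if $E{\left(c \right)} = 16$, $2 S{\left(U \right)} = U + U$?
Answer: $2505477$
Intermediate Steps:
$m = -490$
$S{\left(U \right)} = U$ ($S{\left(U \right)} = \frac{U + U}{2} = \frac{2 U}{2} = U$)
$y = -5114$ ($y = 16 - \left(-118 + 4\right) \left(-110 + 65\right) = 16 - \left(-114\right) \left(-45\right) = 16 - 5130 = -5114$)
$y m - 383 = \left(-5114\right) \left(-490\right) - 383 = 2505860 - 383 = 2505477$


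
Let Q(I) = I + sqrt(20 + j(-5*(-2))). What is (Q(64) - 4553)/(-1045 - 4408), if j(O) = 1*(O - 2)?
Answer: 4489/5453 - 2*sqrt(7)/5453 ≈ 0.82225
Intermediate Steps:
j(O) = -2 + O (j(O) = 1*(-2 + O) = -2 + O)
Q(I) = I + 2*sqrt(7) (Q(I) = I + sqrt(20 + (-2 - 5*(-2))) = I + sqrt(20 + (-2 + 10)) = I + sqrt(20 + 8) = I + sqrt(28) = I + 2*sqrt(7))
(Q(64) - 4553)/(-1045 - 4408) = ((64 + 2*sqrt(7)) - 4553)/(-1045 - 4408) = (-4489 + 2*sqrt(7))/(-5453) = (-4489 + 2*sqrt(7))*(-1/5453) = 4489/5453 - 2*sqrt(7)/5453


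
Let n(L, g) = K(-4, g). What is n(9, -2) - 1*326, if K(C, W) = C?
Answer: -330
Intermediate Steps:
n(L, g) = -4
n(9, -2) - 1*326 = -4 - 1*326 = -4 - 326 = -330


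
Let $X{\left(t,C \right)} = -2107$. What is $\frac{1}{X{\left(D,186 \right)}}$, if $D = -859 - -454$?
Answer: $- \frac{1}{2107} \approx -0.00047461$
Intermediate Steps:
$D = -405$ ($D = -859 + 454 = -405$)
$\frac{1}{X{\left(D,186 \right)}} = \frac{1}{-2107} = - \frac{1}{2107}$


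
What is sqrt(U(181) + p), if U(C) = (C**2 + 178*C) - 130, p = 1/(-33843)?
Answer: sqrt(74274714505158)/33843 ≈ 254.65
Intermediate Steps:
p = -1/33843 ≈ -2.9548e-5
U(C) = -130 + C**2 + 178*C
sqrt(U(181) + p) = sqrt((-130 + 181**2 + 178*181) - 1/33843) = sqrt((-130 + 32761 + 32218) - 1/33843) = sqrt(64849 - 1/33843) = sqrt(2194684706/33843) = sqrt(74274714505158)/33843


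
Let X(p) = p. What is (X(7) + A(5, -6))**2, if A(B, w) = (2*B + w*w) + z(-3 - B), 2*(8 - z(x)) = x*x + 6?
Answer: 676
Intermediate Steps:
z(x) = 5 - x**2/2 (z(x) = 8 - (x*x + 6)/2 = 8 - (x**2 + 6)/2 = 8 - (6 + x**2)/2 = 8 + (-3 - x**2/2) = 5 - x**2/2)
A(B, w) = 5 + w**2 + 2*B - (-3 - B)**2/2 (A(B, w) = (2*B + w*w) + (5 - (-3 - B)**2/2) = (2*B + w**2) + (5 - (-3 - B)**2/2) = (w**2 + 2*B) + (5 - (-3 - B)**2/2) = 5 + w**2 + 2*B - (-3 - B)**2/2)
(X(7) + A(5, -6))**2 = (7 + (1/2 + (-6)**2 - 1*5 - 1/2*5**2))**2 = (7 + (1/2 + 36 - 5 - 1/2*25))**2 = (7 + (1/2 + 36 - 5 - 25/2))**2 = (7 + 19)**2 = 26**2 = 676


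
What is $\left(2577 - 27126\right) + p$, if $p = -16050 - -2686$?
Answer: $-37913$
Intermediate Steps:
$p = -13364$ ($p = -16050 + 2686 = -13364$)
$\left(2577 - 27126\right) + p = \left(2577 - 27126\right) - 13364 = -24549 - 13364 = -37913$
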